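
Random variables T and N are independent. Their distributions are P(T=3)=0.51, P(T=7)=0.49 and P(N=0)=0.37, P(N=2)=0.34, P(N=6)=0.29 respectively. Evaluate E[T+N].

E[T+N] = Σ_t Σ_n (t+n) · P(T=t)P(N=n)
 = 3·0.1887 + 5·0.1734 + 9·0.1479 + 7·0.1813 + 9·0.1666 + 13·0.1421
 = 0.5661 + 0.867 + 1.3311 + 1.2691 + 1.4994 + 1.8473
 = 7.38

7.38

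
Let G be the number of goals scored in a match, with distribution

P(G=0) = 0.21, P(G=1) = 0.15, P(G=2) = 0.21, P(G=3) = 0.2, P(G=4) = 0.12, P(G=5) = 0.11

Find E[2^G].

E[2^G] = Σ 2^g·P(G=g)
 = 1·0.21 + 2·0.15 + 4·0.21 + 8·0.2 + 16·0.12 + 32·0.11
 = 0.21 + 0.3 + 0.84 + 1.6 + 1.92 + 3.52
 = 8.39

8.39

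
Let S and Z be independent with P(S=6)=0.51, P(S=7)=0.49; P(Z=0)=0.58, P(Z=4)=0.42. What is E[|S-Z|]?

E[|S-Z|] = Σ_s Σ_z |s-z| · P(S=s)P(Z=z)
 = 6·0.2958 + 2·0.2142 + 7·0.2842 + 3·0.2058
 = 1.7748 + 0.4284 + 1.9894 + 0.6174
 = 4.81

4.81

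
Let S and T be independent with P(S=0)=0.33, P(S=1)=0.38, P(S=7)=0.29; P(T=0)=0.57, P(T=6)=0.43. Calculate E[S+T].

4.99

E[S+T] = Σ_s Σ_t (s+t) · P(S=s)P(T=t)
 = 0·0.1881 + 6·0.1419 + 1·0.2166 + 7·0.1634 + 7·0.1653 + 13·0.1247
 = 0 + 0.8514 + 0.2166 + 1.1438 + 1.1571 + 1.6211
 = 4.99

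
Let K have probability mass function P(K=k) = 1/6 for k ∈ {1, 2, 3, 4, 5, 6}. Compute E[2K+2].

E[2K+2] = Σ (2k+2)·P(K=k)
 = 4·1/6 + 6·1/6 + 8·1/6 + 10·1/6 + 12·1/6 + 14·1/6
 = 2/3 + 1 + 4/3 + 5/3 + 2 + 7/3
 = 9

9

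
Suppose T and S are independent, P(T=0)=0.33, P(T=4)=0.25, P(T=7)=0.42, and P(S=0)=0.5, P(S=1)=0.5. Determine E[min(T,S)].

E[min(T,S)] = Σ_t Σ_s min(t,s) · P(T=t)P(S=s)
 = 0·0.165 + 0·0.165 + 0·0.125 + 1·0.125 + 0·0.21 + 1·0.21
 = 0 + 0 + 0 + 0.125 + 0 + 0.21
 = 0.335

0.335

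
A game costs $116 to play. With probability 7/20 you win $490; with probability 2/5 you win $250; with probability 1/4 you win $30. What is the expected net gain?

163

E[payout] = 490·7/20 + 250·2/5 + 30·1/4
 = 343/2 + 100 + 15/2
 = 279
Net = 279 - 116 = 163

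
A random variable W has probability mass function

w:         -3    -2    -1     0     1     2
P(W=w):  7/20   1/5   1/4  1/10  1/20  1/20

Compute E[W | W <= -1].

-2.125

P(W <= -1) = 7/20 + 1/5 + 1/4 = 4/5.
E[W | W <= -1] = [(-3)·7/20 + (-2)·1/5 + (-1)·1/4] / (4/5)
 = -17/10 / (4/5)
 = -17/8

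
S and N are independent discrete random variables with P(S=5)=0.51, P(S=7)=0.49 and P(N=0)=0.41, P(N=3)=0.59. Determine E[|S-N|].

E[|S-N|] = Σ_s Σ_n |s-n| · P(S=s)P(N=n)
 = 5·0.2091 + 2·0.3009 + 7·0.2009 + 4·0.2891
 = 1.0455 + 0.6018 + 1.4063 + 1.1564
 = 4.21

4.21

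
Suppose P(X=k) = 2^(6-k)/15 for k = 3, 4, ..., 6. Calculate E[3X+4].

15.2

E[3X+4] = Σ (3x+4)·P(X=x)
 = 13·8/15 + 16·4/15 + 19·2/15 + 22·1/15
 = 104/15 + 64/15 + 38/15 + 22/15
 = 76/5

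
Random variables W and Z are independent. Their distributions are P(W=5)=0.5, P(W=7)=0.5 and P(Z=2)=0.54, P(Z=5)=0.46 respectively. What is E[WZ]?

20.28

E[WZ] = Σ_w Σ_z wz · P(W=w)P(Z=z)
 = 10·0.27 + 25·0.23 + 14·0.27 + 35·0.23
 = 2.7 + 5.75 + 3.78 + 8.05
 = 20.28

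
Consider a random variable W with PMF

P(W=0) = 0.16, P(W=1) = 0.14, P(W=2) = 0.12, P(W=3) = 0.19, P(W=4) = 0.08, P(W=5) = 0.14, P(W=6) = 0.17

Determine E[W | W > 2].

4.5

P(W > 2) = 0.19 + 0.08 + 0.14 + 0.17 = 0.58.
E[W | W > 2] = [3·0.19 + 4·0.08 + 5·0.14 + 6·0.17] / 0.58
 = 2.61 / 0.58
 = 9/2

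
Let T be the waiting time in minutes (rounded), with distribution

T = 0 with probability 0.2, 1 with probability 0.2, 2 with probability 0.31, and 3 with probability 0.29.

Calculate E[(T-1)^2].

E[(T-1)^2] = Σ (t-1)^2·P(T=t)
 = 1·0.2 + 0·0.2 + 1·0.31 + 4·0.29
 = 0.2 + 0 + 0.31 + 1.16
 = 1.67

1.67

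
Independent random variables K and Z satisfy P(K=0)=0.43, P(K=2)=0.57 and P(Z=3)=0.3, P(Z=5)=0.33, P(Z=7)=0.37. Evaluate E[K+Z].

6.28

E[K+Z] = Σ_k Σ_z (k+z) · P(K=k)P(Z=z)
 = 3·0.129 + 5·0.1419 + 7·0.1591 + 5·0.171 + 7·0.1881 + 9·0.2109
 = 0.387 + 0.7095 + 1.1137 + 0.855 + 1.3167 + 1.8981
 = 6.28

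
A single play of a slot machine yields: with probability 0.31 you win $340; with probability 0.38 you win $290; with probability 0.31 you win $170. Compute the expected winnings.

E[payout] = 340·0.31 + 290·0.38 + 170·0.31
 = 105.4 + 110.2 + 52.7
 = 268.3

268.3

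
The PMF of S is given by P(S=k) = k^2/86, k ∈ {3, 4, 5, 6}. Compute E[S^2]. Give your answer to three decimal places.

26.256

E[S^2] = Σ s^2·P(S=s)
 = 9·9/86 + 16·8/43 + 25·25/86 + 36·18/43
 = 81/86 + 128/43 + 625/86 + 648/43
 = 1129/43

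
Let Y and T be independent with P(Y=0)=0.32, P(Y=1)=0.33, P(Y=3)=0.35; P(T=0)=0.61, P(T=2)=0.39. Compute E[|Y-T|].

E[|Y-T|] = Σ_y Σ_t |y-t| · P(Y=y)P(T=t)
 = 0·0.1952 + 2·0.1248 + 1·0.2013 + 1·0.1287 + 3·0.2135 + 1·0.1365
 = 0 + 0.2496 + 0.2013 + 0.1287 + 0.6405 + 0.1365
 = 1.3566

1.3566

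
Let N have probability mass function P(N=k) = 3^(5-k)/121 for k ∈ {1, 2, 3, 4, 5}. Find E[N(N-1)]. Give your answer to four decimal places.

E[N(N-1)] = Σ n(n-1)·P(N=n)
 = 0·81/121 + 2·27/121 + 6·9/121 + 12·3/121 + 20·1/121
 = 0 + 54/121 + 54/121 + 36/121 + 20/121
 = 164/121

1.3554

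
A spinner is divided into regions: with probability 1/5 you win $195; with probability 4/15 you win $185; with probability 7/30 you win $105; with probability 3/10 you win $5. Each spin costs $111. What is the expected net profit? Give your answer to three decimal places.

E[payout] = 195·1/5 + 185·4/15 + 105·7/30 + 5·3/10
 = 39 + 148/3 + 49/2 + 3/2
 = 343/3
Net = 343/3 - 111 = 10/3

3.333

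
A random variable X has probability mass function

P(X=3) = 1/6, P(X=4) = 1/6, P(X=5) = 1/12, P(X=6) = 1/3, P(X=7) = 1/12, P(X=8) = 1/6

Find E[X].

5.5

E[X] = Σ x·P(X=x)
 = 3·1/6 + 4·1/6 + 5·1/12 + 6·1/3 + 7·1/12 + 8·1/6
 = 1/2 + 2/3 + 5/12 + 2 + 7/12 + 4/3
 = 11/2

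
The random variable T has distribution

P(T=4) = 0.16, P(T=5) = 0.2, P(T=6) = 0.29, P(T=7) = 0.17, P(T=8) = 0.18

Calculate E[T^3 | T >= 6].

P(T >= 6) = 0.29 + 0.17 + 0.18 = 0.64.
E[T^3 | T >= 6] = [216·0.29 + 343·0.17 + 512·0.18] / 0.64
 = 213.11 / 0.64
 = 21311/64

332.984375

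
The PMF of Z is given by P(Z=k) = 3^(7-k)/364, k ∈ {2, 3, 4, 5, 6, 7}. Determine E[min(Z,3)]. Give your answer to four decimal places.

E[min(Z,3)] = Σ min(z,3)·P(Z=z)
 = 2·243/364 + 3·81/364 + 3·27/364 + 3·9/364 + 3·3/364 + 3·1/364
 = 243/182 + 243/364 + 81/364 + 27/364 + 9/364 + 3/364
 = 849/364

2.3324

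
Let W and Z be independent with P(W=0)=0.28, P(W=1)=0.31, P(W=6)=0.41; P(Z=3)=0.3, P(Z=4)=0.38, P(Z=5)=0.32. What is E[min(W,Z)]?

E[min(W,Z)] = Σ_w Σ_z min(w,z) · P(W=w)P(Z=z)
 = 0·0.084 + 0·0.1064 + 0·0.0896 + 1·0.093 + 1·0.1178 + 1·0.0992 + 3·0.123 + 4·0.1558 + 5·0.1312
 = 0 + 0 + 0 + 0.093 + 0.1178 + 0.0992 + 0.369 + 0.6232 + 0.656
 = 1.9582

1.9582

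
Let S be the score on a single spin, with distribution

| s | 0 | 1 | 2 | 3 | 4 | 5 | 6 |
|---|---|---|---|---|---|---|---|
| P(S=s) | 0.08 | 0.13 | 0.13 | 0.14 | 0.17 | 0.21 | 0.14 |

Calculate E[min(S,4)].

2.89

E[min(S,4)] = Σ min(s,4)·P(S=s)
 = 0·0.08 + 1·0.13 + 2·0.13 + 3·0.14 + 4·0.17 + 4·0.21 + 4·0.14
 = 0 + 0.13 + 0.26 + 0.42 + 0.68 + 0.84 + 0.56
 = 2.89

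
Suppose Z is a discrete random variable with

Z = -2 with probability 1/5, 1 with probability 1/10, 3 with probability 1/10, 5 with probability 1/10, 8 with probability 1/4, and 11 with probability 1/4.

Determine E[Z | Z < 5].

P(Z < 5) = 1/5 + 1/10 + 1/10 = 2/5.
E[Z | Z < 5] = [(-2)·1/5 + 1·1/10 + 3·1/10] / (2/5)
 = 0 / (2/5)
 = 0

0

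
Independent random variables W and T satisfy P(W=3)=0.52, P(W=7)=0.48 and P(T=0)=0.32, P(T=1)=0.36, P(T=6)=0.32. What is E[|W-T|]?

E[|W-T|] = Σ_w Σ_t |w-t| · P(W=w)P(T=t)
 = 3·0.1664 + 2·0.1872 + 3·0.1664 + 7·0.1536 + 6·0.1728 + 1·0.1536
 = 0.4992 + 0.3744 + 0.4992 + 1.0752 + 1.0368 + 0.1536
 = 3.6384

3.6384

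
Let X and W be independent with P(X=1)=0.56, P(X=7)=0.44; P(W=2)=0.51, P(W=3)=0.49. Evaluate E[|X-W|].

E[|X-W|] = Σ_x Σ_w |x-w| · P(X=x)P(W=w)
 = 1·0.2856 + 2·0.2744 + 5·0.2244 + 4·0.2156
 = 0.2856 + 0.5488 + 1.122 + 0.8624
 = 2.8188

2.8188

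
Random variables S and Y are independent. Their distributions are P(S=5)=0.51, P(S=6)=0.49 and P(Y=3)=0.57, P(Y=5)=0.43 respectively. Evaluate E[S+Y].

9.35

E[S+Y] = Σ_s Σ_y (s+y) · P(S=s)P(Y=y)
 = 8·0.2907 + 10·0.2193 + 9·0.2793 + 11·0.2107
 = 2.3256 + 2.193 + 2.5137 + 2.3177
 = 9.35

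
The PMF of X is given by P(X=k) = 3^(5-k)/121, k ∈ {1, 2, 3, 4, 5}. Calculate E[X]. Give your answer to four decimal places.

E[X] = Σ x·P(X=x)
 = 1·81/121 + 2·27/121 + 3·9/121 + 4·3/121 + 5·1/121
 = 81/121 + 54/121 + 27/121 + 12/121 + 5/121
 = 179/121

1.4793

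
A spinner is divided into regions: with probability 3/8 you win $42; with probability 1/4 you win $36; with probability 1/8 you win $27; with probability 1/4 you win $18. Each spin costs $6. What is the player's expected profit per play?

E[payout] = 42·3/8 + 36·1/4 + 27·1/8 + 18·1/4
 = 63/4 + 9 + 27/8 + 9/2
 = 261/8
Net = 261/8 - 6 = 213/8

26.625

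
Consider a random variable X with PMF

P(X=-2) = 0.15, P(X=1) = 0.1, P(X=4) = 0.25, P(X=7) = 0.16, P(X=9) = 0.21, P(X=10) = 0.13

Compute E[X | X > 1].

P(X > 1) = 0.25 + 0.16 + 0.21 + 0.13 = 0.75.
E[X | X > 1] = [4·0.25 + 7·0.16 + 9·0.21 + 10·0.13] / 0.75
 = 5.31 / 0.75
 = 177/25

7.08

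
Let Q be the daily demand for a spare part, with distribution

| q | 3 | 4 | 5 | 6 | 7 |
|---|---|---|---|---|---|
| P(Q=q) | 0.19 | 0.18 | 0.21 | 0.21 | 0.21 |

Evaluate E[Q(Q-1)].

22.62

E[Q(Q-1)] = Σ q(q-1)·P(Q=q)
 = 6·0.19 + 12·0.18 + 20·0.21 + 30·0.21 + 42·0.21
 = 1.14 + 2.16 + 4.2 + 6.3 + 8.82
 = 22.62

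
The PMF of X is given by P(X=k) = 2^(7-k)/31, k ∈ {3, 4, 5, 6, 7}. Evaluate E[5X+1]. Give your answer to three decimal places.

20.194

E[5X+1] = Σ (5x+1)·P(X=x)
 = 16·16/31 + 21·8/31 + 26·4/31 + 31·2/31 + 36·1/31
 = 256/31 + 168/31 + 104/31 + 2 + 36/31
 = 626/31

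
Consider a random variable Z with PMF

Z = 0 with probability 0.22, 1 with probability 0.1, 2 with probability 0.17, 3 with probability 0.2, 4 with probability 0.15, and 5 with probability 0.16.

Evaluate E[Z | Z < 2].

P(Z < 2) = 0.22 + 0.1 = 0.32.
E[Z | Z < 2] = [0·0.22 + 1·0.1] / 0.32
 = 0.1 / 0.32
 = 5/16

0.3125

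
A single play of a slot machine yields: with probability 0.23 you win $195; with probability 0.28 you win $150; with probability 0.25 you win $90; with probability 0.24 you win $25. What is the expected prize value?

115.35

E[payout] = 195·0.23 + 150·0.28 + 90·0.25 + 25·0.24
 = 44.85 + 42 + 22.5 + 6
 = 115.35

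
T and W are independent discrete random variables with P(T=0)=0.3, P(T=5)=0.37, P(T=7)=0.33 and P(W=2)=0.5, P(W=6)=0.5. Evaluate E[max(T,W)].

5.545

E[max(T,W)] = Σ_t Σ_w max(t,w) · P(T=t)P(W=w)
 = 2·0.15 + 6·0.15 + 5·0.185 + 6·0.185 + 7·0.165 + 7·0.165
 = 0.3 + 0.9 + 0.925 + 1.11 + 1.155 + 1.155
 = 5.545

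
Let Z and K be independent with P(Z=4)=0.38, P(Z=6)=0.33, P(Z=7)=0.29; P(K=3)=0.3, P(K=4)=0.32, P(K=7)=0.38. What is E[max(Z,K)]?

6.0886

E[max(Z,K)] = Σ_z Σ_k max(z,k) · P(Z=z)P(K=k)
 = 4·0.114 + 4·0.1216 + 7·0.1444 + 6·0.099 + 6·0.1056 + 7·0.1254 + 7·0.087 + 7·0.0928 + 7·0.1102
 = 0.456 + 0.4864 + 1.0108 + 0.594 + 0.6336 + 0.8778 + 0.609 + 0.6496 + 0.7714
 = 6.0886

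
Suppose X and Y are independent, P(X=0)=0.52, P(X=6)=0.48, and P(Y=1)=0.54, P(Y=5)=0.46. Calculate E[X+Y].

E[X+Y] = Σ_x Σ_y (x+y) · P(X=x)P(Y=y)
 = 1·0.2808 + 5·0.2392 + 7·0.2592 + 11·0.2208
 = 0.2808 + 1.196 + 1.8144 + 2.4288
 = 5.72

5.72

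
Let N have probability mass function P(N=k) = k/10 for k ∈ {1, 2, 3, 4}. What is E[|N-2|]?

1.2

E[|N-2|] = Σ |n-2|·P(N=n)
 = 1·1/10 + 0·1/5 + 1·3/10 + 2·2/5
 = 1/10 + 0 + 3/10 + 4/5
 = 6/5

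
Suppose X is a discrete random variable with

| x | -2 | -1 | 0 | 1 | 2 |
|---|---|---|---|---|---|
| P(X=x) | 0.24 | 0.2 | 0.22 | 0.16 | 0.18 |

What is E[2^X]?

1.42

E[2^X] = Σ 2^x·P(X=x)
 = 0.25·0.24 + 0.5·0.2 + 1·0.22 + 2·0.16 + 4·0.18
 = 0.06 + 0.1 + 0.22 + 0.32 + 0.72
 = 1.42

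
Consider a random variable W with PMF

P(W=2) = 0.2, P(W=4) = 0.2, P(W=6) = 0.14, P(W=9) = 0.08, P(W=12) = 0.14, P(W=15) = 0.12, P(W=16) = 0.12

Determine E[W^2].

E[W^2] = Σ w^2·P(W=w)
 = 4·0.2 + 16·0.2 + 36·0.14 + 81·0.08 + 144·0.14 + 225·0.12 + 256·0.12
 = 0.8 + 3.2 + 5.04 + 6.48 + 20.16 + 27 + 30.72
 = 93.4

93.4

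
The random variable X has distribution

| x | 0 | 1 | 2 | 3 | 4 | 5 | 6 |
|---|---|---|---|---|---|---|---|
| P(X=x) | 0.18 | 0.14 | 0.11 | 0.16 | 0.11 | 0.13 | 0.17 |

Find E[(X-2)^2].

5.35

E[(X-2)^2] = Σ (x-2)^2·P(X=x)
 = 4·0.18 + 1·0.14 + 0·0.11 + 1·0.16 + 4·0.11 + 9·0.13 + 16·0.17
 = 0.72 + 0.14 + 0 + 0.16 + 0.44 + 1.17 + 2.72
 = 5.35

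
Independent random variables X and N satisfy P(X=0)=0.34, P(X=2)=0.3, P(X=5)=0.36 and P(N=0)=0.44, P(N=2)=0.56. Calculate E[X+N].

E[X+N] = Σ_x Σ_n (x+n) · P(X=x)P(N=n)
 = 0·0.1496 + 2·0.1904 + 2·0.132 + 4·0.168 + 5·0.1584 + 7·0.2016
 = 0 + 0.3808 + 0.264 + 0.672 + 0.792 + 1.4112
 = 3.52

3.52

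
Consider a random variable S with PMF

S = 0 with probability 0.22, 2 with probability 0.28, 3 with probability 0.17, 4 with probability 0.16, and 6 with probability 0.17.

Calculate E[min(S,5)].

2.56

E[min(S,5)] = Σ min(s,5)·P(S=s)
 = 0·0.22 + 2·0.28 + 3·0.17 + 4·0.16 + 5·0.17
 = 0 + 0.56 + 0.51 + 0.64 + 0.85
 = 2.56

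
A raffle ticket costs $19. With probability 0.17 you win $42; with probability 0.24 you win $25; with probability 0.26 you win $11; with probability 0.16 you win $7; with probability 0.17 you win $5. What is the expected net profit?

-1.03

E[payout] = 42·0.17 + 25·0.24 + 11·0.26 + 7·0.16 + 5·0.17
 = 7.14 + 6 + 2.86 + 1.12 + 0.85
 = 17.97
Net = 17.97 - 19 = -1.03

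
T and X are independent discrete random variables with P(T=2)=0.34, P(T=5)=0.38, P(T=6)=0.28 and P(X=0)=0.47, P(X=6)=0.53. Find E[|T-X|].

E[|T-X|] = Σ_t Σ_x |t-x| · P(T=t)P(X=x)
 = 2·0.1598 + 4·0.1802 + 5·0.1786 + 1·0.2014 + 6·0.1316 + 0·0.1484
 = 0.3196 + 0.7208 + 0.893 + 0.2014 + 0.7896 + 0
 = 2.9244

2.9244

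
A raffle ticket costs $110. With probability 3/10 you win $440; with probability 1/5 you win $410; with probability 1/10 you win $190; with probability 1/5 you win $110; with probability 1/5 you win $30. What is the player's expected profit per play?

E[payout] = 440·3/10 + 410·1/5 + 190·1/10 + 110·1/5 + 30·1/5
 = 132 + 82 + 19 + 22 + 6
 = 261
Net = 261 - 110 = 151

151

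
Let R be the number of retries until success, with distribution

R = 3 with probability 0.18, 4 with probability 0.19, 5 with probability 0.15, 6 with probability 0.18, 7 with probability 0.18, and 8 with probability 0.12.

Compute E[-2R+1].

-9.7

E[-2R+1] = Σ (-2r+1)·P(R=r)
 = (-5)·0.18 + (-7)·0.19 + (-9)·0.15 + (-11)·0.18 + (-13)·0.18 + (-15)·0.12
 = (-0.9) + (-1.33) + (-1.35) + (-1.98) + (-2.34) + (-1.8)
 = -9.7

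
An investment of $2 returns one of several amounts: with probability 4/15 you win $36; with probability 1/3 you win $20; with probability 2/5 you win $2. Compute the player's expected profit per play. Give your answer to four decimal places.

E[payout] = 36·4/15 + 20·1/3 + 2·2/5
 = 48/5 + 20/3 + 4/5
 = 256/15
Net = 256/15 - 2 = 226/15

15.0667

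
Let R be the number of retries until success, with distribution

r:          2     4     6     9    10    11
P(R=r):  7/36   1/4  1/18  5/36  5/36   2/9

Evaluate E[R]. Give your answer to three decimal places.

E[R] = Σ r·P(R=r)
 = 2·7/36 + 4·1/4 + 6·1/18 + 9·5/36 + 10·5/36 + 11·2/9
 = 7/18 + 1 + 1/3 + 5/4 + 25/18 + 22/9
 = 245/36

6.806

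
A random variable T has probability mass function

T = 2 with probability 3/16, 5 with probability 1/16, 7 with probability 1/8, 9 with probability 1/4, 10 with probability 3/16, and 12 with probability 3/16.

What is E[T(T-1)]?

66.5

E[T(T-1)] = Σ t(t-1)·P(T=t)
 = 2·3/16 + 20·1/16 + 42·1/8 + 72·1/4 + 90·3/16 + 132·3/16
 = 3/8 + 5/4 + 21/4 + 18 + 135/8 + 99/4
 = 133/2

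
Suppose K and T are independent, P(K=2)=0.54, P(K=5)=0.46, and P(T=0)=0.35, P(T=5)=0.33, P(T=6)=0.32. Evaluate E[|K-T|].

2.556

E[|K-T|] = Σ_k Σ_t |k-t| · P(K=k)P(T=t)
 = 2·0.189 + 3·0.1782 + 4·0.1728 + 5·0.161 + 0·0.1518 + 1·0.1472
 = 0.378 + 0.5346 + 0.6912 + 0.805 + 0 + 0.1472
 = 2.556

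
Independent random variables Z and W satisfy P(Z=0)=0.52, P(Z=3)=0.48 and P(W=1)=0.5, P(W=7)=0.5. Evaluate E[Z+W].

5.44

E[Z+W] = Σ_z Σ_w (z+w) · P(Z=z)P(W=w)
 = 1·0.26 + 7·0.26 + 4·0.24 + 10·0.24
 = 0.26 + 1.82 + 0.96 + 2.4
 = 5.44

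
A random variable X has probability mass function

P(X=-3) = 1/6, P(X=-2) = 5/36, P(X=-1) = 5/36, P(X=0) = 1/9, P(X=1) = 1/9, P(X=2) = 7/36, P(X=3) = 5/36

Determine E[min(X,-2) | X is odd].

P(X is odd) = 1/6 + 5/36 + 1/9 + 5/36 = 5/9.
E[min(X,-2) | X is odd] = [(-3)·1/6 + (-2)·5/36 + (-2)·1/9 + (-2)·5/36] / (5/9)
 = -23/18 / (5/9)
 = -23/10

-2.3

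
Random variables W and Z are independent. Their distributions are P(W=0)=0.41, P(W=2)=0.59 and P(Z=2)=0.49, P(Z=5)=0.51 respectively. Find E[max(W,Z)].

3.53

E[max(W,Z)] = Σ_w Σ_z max(w,z) · P(W=w)P(Z=z)
 = 2·0.2009 + 5·0.2091 + 2·0.2891 + 5·0.3009
 = 0.4018 + 1.0455 + 0.5782 + 1.5045
 = 3.53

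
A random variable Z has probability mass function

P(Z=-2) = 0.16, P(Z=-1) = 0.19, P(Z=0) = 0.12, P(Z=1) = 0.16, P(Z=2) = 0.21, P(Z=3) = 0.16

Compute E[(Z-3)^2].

8.97

E[(Z-3)^2] = Σ (z-3)^2·P(Z=z)
 = 25·0.16 + 16·0.19 + 9·0.12 + 4·0.16 + 1·0.21 + 0·0.16
 = 4 + 3.04 + 1.08 + 0.64 + 0.21 + 0
 = 8.97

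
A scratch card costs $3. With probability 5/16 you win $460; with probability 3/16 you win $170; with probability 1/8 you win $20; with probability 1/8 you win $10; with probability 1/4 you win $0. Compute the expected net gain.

176.375

E[payout] = 460·5/16 + 170·3/16 + 20·1/8 + 10·1/8 + 0·1/4
 = 575/4 + 255/8 + 5/2 + 5/4 + 0
 = 1435/8
Net = 1435/8 - 3 = 1411/8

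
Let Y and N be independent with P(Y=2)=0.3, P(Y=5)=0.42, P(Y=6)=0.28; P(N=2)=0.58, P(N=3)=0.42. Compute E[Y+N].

E[Y+N] = Σ_y Σ_n (y+n) · P(Y=y)P(N=n)
 = 4·0.174 + 5·0.126 + 7·0.2436 + 8·0.1764 + 8·0.1624 + 9·0.1176
 = 0.696 + 0.63 + 1.7052 + 1.4112 + 1.2992 + 1.0584
 = 6.8

6.8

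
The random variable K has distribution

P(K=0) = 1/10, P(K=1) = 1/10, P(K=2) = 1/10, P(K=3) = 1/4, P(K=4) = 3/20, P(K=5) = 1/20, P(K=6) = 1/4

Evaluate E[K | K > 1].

P(K > 1) = 1/10 + 1/4 + 3/20 + 1/20 + 1/4 = 4/5.
E[K | K > 1] = [2·1/10 + 3·1/4 + 4·3/20 + 5·1/20 + 6·1/4] / (4/5)
 = 33/10 / (4/5)
 = 33/8

4.125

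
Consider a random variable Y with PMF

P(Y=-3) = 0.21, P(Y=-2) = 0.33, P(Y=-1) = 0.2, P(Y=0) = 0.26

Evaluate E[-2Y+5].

7.98

E[-2Y+5] = Σ (-2y+5)·P(Y=y)
 = 11·0.21 + 9·0.33 + 7·0.2 + 5·0.26
 = 2.31 + 2.97 + 1.4 + 1.3
 = 7.98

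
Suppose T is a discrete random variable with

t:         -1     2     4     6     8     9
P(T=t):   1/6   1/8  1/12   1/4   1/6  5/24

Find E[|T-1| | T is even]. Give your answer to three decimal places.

P(T is even) = 1/8 + 1/12 + 1/4 + 1/6 = 5/8.
E[|T-1| | T is even] = [1·1/8 + 3·1/12 + 5·1/4 + 7·1/6] / (5/8)
 = 67/24 / (5/8)
 = 67/15

4.467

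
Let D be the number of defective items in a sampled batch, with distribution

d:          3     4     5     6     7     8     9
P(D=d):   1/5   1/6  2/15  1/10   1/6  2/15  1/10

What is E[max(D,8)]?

8.1

E[max(D,8)] = Σ max(d,8)·P(D=d)
 = 8·1/5 + 8·1/6 + 8·2/15 + 8·1/10 + 8·1/6 + 8·2/15 + 9·1/10
 = 8/5 + 4/3 + 16/15 + 4/5 + 4/3 + 16/15 + 9/10
 = 81/10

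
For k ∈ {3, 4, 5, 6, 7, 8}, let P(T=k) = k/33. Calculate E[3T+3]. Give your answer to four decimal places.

21.0909

E[3T+3] = Σ (3t+3)·P(T=t)
 = 12·1/11 + 15·4/33 + 18·5/33 + 21·2/11 + 24·7/33 + 27·8/33
 = 12/11 + 20/11 + 30/11 + 42/11 + 56/11 + 72/11
 = 232/11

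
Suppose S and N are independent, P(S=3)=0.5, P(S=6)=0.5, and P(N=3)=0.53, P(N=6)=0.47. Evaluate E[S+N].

8.91

E[S+N] = Σ_s Σ_n (s+n) · P(S=s)P(N=n)
 = 6·0.265 + 9·0.235 + 9·0.265 + 12·0.235
 = 1.59 + 2.115 + 2.385 + 2.82
 = 8.91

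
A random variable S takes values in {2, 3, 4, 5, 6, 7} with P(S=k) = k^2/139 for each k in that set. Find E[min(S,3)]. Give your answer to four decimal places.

E[min(S,3)] = Σ min(s,3)·P(S=s)
 = 2·4/139 + 3·9/139 + 3·16/139 + 3·25/139 + 3·36/139 + 3·49/139
 = 8/139 + 27/139 + 48/139 + 75/139 + 108/139 + 147/139
 = 413/139

2.9712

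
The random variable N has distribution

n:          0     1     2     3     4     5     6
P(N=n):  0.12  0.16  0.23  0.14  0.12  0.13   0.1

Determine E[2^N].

14.96

E[2^N] = Σ 2^n·P(N=n)
 = 1·0.12 + 2·0.16 + 4·0.23 + 8·0.14 + 16·0.12 + 32·0.13 + 64·0.1
 = 0.12 + 0.32 + 0.92 + 1.12 + 1.92 + 4.16 + 6.4
 = 14.96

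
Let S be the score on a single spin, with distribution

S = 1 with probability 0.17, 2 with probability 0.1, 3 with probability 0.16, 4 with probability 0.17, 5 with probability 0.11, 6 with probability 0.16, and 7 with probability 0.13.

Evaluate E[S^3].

109.07

E[S^3] = Σ s^3·P(S=s)
 = 1·0.17 + 8·0.1 + 27·0.16 + 64·0.17 + 125·0.11 + 216·0.16 + 343·0.13
 = 0.17 + 0.8 + 4.32 + 10.88 + 13.75 + 34.56 + 44.59
 = 109.07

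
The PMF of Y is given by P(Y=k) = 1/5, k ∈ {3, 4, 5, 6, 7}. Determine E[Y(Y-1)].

22

E[Y(Y-1)] = Σ y(y-1)·P(Y=y)
 = 6·1/5 + 12·1/5 + 20·1/5 + 30·1/5 + 42·1/5
 = 6/5 + 12/5 + 4 + 6 + 42/5
 = 22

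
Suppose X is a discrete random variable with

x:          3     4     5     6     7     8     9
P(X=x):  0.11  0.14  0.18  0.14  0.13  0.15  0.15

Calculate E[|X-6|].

E[|X-6|] = Σ |x-6|·P(X=x)
 = 3·0.11 + 2·0.14 + 1·0.18 + 0·0.14 + 1·0.13 + 2·0.15 + 3·0.15
 = 0.33 + 0.28 + 0.18 + 0 + 0.13 + 0.3 + 0.45
 = 1.67

1.67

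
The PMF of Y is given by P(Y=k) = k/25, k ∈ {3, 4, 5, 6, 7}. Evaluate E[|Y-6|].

1.16

E[|Y-6|] = Σ |y-6|·P(Y=y)
 = 3·3/25 + 2·4/25 + 1·1/5 + 0·6/25 + 1·7/25
 = 9/25 + 8/25 + 1/5 + 0 + 7/25
 = 29/25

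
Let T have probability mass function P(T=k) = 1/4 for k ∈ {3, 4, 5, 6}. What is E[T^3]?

108

E[T^3] = Σ t^3·P(T=t)
 = 27·1/4 + 64·1/4 + 125·1/4 + 216·1/4
 = 27/4 + 16 + 125/4 + 54
 = 108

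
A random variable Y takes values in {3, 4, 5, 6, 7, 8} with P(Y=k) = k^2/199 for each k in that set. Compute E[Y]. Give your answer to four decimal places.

E[Y] = Σ y·P(Y=y)
 = 3·9/199 + 4·16/199 + 5·25/199 + 6·36/199 + 7·49/199 + 8·64/199
 = 27/199 + 64/199 + 125/199 + 216/199 + 343/199 + 512/199
 = 1287/199

6.4673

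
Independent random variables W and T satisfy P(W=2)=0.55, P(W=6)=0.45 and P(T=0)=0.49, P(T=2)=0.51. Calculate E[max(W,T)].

E[max(W,T)] = Σ_w Σ_t max(w,t) · P(W=w)P(T=t)
 = 2·0.2695 + 2·0.2805 + 6·0.2205 + 6·0.2295
 = 0.539 + 0.561 + 1.323 + 1.377
 = 3.8

3.8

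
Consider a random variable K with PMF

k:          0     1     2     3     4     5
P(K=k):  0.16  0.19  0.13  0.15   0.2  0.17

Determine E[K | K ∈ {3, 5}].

P(K ∈ {3, 5}) = 0.15 + 0.17 = 0.32.
E[K | K ∈ {3, 5}] = [3·0.15 + 5·0.17] / 0.32
 = 1.3 / 0.32
 = 65/16

4.0625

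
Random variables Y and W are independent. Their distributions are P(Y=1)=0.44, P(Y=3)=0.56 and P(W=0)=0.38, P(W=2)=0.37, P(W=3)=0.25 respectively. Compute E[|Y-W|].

1.3956

E[|Y-W|] = Σ_y Σ_w |y-w| · P(Y=y)P(W=w)
 = 1·0.1672 + 1·0.1628 + 2·0.11 + 3·0.2128 + 1·0.2072 + 0·0.14
 = 0.1672 + 0.1628 + 0.22 + 0.6384 + 0.2072 + 0
 = 1.3956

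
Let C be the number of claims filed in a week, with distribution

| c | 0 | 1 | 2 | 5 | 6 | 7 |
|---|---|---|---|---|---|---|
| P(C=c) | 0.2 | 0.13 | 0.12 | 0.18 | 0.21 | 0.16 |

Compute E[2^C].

E[2^C] = Σ 2^c·P(C=c)
 = 1·0.2 + 2·0.13 + 4·0.12 + 32·0.18 + 64·0.21 + 128·0.16
 = 0.2 + 0.26 + 0.48 + 5.76 + 13.44 + 20.48
 = 40.62

40.62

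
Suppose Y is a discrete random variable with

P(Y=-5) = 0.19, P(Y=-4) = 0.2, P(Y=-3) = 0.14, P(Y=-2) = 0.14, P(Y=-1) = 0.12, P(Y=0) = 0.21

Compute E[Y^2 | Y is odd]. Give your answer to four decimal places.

13.6222

P(Y is odd) = 0.19 + 0.14 + 0.12 = 0.45.
E[Y^2 | Y is odd] = [25·0.19 + 9·0.14 + 1·0.12] / 0.45
 = 6.13 / 0.45
 = 613/45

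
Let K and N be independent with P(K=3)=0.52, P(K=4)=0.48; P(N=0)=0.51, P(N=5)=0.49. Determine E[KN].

8.526

E[KN] = Σ_k Σ_n kn · P(K=k)P(N=n)
 = 0·0.2652 + 15·0.2548 + 0·0.2448 + 20·0.2352
 = 0 + 3.822 + 0 + 4.704
 = 8.526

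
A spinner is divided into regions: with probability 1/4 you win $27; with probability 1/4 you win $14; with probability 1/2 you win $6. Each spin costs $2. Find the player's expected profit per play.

11.25

E[payout] = 27·1/4 + 14·1/4 + 6·1/2
 = 27/4 + 7/2 + 3
 = 53/4
Net = 53/4 - 2 = 45/4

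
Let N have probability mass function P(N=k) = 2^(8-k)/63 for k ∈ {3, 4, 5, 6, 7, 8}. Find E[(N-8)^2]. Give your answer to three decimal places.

E[(N-8)^2] = Σ (n-8)^2·P(N=n)
 = 25·32/63 + 16·16/63 + 9·8/63 + 4·4/63 + 1·2/63 + 0·1/63
 = 800/63 + 256/63 + 8/7 + 16/63 + 2/63 + 0
 = 382/21

18.190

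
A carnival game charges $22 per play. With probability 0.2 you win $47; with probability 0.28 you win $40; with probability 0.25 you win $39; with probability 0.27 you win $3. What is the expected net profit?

9.16

E[payout] = 47·0.2 + 40·0.28 + 39·0.25 + 3·0.27
 = 9.4 + 11.2 + 9.75 + 0.81
 = 31.16
Net = 31.16 - 22 = 9.16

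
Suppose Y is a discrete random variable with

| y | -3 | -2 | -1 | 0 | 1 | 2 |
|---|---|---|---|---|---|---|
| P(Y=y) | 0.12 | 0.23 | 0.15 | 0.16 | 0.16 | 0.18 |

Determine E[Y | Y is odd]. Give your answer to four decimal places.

-0.8140

P(Y is odd) = 0.12 + 0.15 + 0.16 = 0.43.
E[Y | Y is odd] = [(-3)·0.12 + (-1)·0.15 + 1·0.16] / 0.43
 = -0.35 / 0.43
 = -35/43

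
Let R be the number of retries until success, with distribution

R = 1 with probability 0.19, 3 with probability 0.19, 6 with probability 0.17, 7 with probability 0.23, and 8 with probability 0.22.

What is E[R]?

E[R] = Σ r·P(R=r)
 = 1·0.19 + 3·0.19 + 6·0.17 + 7·0.23 + 8·0.22
 = 0.19 + 0.57 + 1.02 + 1.61 + 1.76
 = 5.15

5.15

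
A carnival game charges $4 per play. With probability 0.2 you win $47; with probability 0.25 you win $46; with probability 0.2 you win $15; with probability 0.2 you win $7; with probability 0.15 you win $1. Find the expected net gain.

21.45

E[payout] = 47·0.2 + 46·0.25 + 15·0.2 + 7·0.2 + 1·0.15
 = 9.4 + 11.5 + 3 + 1.4 + 0.15
 = 25.45
Net = 25.45 - 4 = 21.45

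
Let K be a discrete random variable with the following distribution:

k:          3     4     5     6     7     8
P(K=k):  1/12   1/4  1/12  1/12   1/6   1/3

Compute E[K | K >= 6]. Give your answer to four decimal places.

P(K >= 6) = 1/12 + 1/6 + 1/3 = 7/12.
E[K | K >= 6] = [6·1/12 + 7·1/6 + 8·1/3] / (7/12)
 = 13/3 / (7/12)
 = 52/7

7.4286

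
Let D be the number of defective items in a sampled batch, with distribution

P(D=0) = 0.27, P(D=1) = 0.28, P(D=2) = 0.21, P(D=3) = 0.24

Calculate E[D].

1.42

E[D] = Σ d·P(D=d)
 = 0·0.27 + 1·0.28 + 2·0.21 + 3·0.24
 = 0 + 0.28 + 0.42 + 0.72
 = 1.42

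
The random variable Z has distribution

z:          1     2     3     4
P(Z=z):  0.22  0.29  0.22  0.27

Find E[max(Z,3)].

E[max(Z,3)] = Σ max(z,3)·P(Z=z)
 = 3·0.22 + 3·0.29 + 3·0.22 + 4·0.27
 = 0.66 + 0.87 + 0.66 + 1.08
 = 3.27

3.27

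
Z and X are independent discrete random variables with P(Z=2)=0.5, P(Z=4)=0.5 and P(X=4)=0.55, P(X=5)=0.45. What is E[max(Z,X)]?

E[max(Z,X)] = Σ_z Σ_x max(z,x) · P(Z=z)P(X=x)
 = 4·0.275 + 5·0.225 + 4·0.275 + 5·0.225
 = 1.1 + 1.125 + 1.1 + 1.125
 = 4.45

4.45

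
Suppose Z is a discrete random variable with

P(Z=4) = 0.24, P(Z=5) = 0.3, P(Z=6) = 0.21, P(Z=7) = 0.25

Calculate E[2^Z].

58.88

E[2^Z] = Σ 2^z·P(Z=z)
 = 16·0.24 + 32·0.3 + 64·0.21 + 128·0.25
 = 3.84 + 9.6 + 13.44 + 32
 = 58.88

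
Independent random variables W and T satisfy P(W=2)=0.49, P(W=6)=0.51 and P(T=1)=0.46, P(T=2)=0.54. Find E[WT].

E[WT] = Σ_w Σ_t wt · P(W=w)P(T=t)
 = 2·0.2254 + 4·0.2646 + 6·0.2346 + 12·0.2754
 = 0.4508 + 1.0584 + 1.4076 + 3.3048
 = 6.2216

6.2216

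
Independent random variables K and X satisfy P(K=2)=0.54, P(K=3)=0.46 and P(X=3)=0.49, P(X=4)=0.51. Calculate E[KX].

8.6346

E[KX] = Σ_k Σ_x kx · P(K=k)P(X=x)
 = 6·0.2646 + 8·0.2754 + 9·0.2254 + 12·0.2346
 = 1.5876 + 2.2032 + 2.0286 + 2.8152
 = 8.6346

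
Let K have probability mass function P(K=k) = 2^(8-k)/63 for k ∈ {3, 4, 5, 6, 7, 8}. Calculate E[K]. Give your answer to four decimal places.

E[K] = Σ k·P(K=k)
 = 3·32/63 + 4·16/63 + 5·8/63 + 6·4/63 + 7·2/63 + 8·1/63
 = 32/21 + 64/63 + 40/63 + 8/21 + 2/9 + 8/63
 = 82/21

3.9048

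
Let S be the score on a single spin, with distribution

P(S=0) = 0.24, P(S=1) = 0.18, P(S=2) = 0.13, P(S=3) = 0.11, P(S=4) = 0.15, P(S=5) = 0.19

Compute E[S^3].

E[S^3] = Σ s^3·P(S=s)
 = 0·0.24 + 1·0.18 + 8·0.13 + 27·0.11 + 64·0.15 + 125·0.19
 = 0 + 0.18 + 1.04 + 2.97 + 9.6 + 23.75
 = 37.54

37.54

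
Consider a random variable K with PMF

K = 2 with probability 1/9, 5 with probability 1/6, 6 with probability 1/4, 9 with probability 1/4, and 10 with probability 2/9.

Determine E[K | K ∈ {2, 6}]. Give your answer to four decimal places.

P(K ∈ {2, 6}) = 1/9 + 1/4 = 13/36.
E[K | K ∈ {2, 6}] = [2·1/9 + 6·1/4] / (13/36)
 = 31/18 / (13/36)
 = 62/13

4.7692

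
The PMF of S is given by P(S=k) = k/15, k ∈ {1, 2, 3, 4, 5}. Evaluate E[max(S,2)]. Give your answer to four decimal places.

E[max(S,2)] = Σ max(s,2)·P(S=s)
 = 2·1/15 + 2·2/15 + 3·1/5 + 4·4/15 + 5·1/3
 = 2/15 + 4/15 + 3/5 + 16/15 + 5/3
 = 56/15

3.7333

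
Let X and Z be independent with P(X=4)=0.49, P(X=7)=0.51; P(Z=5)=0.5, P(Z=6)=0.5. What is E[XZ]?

30.415

E[XZ] = Σ_x Σ_z xz · P(X=x)P(Z=z)
 = 20·0.245 + 24·0.245 + 35·0.255 + 42·0.255
 = 4.9 + 5.88 + 8.925 + 10.71
 = 30.415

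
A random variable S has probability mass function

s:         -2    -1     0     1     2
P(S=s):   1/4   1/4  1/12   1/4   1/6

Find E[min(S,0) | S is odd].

P(S is odd) = 1/4 + 1/4 = 1/2.
E[min(S,0) | S is odd] = [(-1)·1/4 + 0·1/4] / (1/2)
 = -1/4 / (1/2)
 = -1/2

-0.5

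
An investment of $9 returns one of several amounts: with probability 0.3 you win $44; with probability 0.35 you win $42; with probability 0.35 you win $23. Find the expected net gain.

E[payout] = 44·0.3 + 42·0.35 + 23·0.35
 = 13.2 + 14.7 + 8.05
 = 35.95
Net = 35.95 - 9 = 26.95

26.95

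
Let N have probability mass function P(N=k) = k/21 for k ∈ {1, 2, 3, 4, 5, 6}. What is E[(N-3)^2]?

E[(N-3)^2] = Σ (n-3)^2·P(N=n)
 = 4·1/21 + 1·2/21 + 0·1/7 + 1·4/21 + 4·5/21 + 9·2/7
 = 4/21 + 2/21 + 0 + 4/21 + 20/21 + 18/7
 = 4

4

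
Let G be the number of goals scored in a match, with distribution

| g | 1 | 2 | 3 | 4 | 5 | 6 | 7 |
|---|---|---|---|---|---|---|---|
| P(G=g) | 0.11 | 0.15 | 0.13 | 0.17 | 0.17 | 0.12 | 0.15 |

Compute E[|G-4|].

1.62

E[|G-4|] = Σ |g-4|·P(G=g)
 = 3·0.11 + 2·0.15 + 1·0.13 + 0·0.17 + 1·0.17 + 2·0.12 + 3·0.15
 = 0.33 + 0.3 + 0.13 + 0 + 0.17 + 0.24 + 0.45
 = 1.62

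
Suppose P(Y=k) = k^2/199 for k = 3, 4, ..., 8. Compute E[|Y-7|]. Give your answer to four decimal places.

E[|Y-7|] = Σ |y-7|·P(Y=y)
 = 4·9/199 + 3·16/199 + 2·25/199 + 1·36/199 + 0·49/199 + 1·64/199
 = 36/199 + 48/199 + 50/199 + 36/199 + 0 + 64/199
 = 234/199

1.1759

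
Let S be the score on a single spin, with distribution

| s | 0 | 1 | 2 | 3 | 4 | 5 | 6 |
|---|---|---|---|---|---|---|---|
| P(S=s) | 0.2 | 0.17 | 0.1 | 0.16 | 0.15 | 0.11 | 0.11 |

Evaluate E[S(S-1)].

8.46

E[S(S-1)] = Σ s(s-1)·P(S=s)
 = 0·0.2 + 0·0.17 + 2·0.1 + 6·0.16 + 12·0.15 + 20·0.11 + 30·0.11
 = 0 + 0 + 0.2 + 0.96 + 1.8 + 2.2 + 3.3
 = 8.46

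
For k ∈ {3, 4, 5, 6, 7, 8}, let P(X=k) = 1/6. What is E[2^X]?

E[2^X] = Σ 2^x·P(X=x)
 = 8·1/6 + 16·1/6 + 32·1/6 + 64·1/6 + 128·1/6 + 256·1/6
 = 4/3 + 8/3 + 16/3 + 32/3 + 64/3 + 128/3
 = 84

84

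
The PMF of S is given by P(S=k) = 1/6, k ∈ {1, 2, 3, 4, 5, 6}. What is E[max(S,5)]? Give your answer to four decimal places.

E[max(S,5)] = Σ max(s,5)·P(S=s)
 = 5·1/6 + 5·1/6 + 5·1/6 + 5·1/6 + 5·1/6 + 6·1/6
 = 5/6 + 5/6 + 5/6 + 5/6 + 5/6 + 1
 = 31/6

5.1667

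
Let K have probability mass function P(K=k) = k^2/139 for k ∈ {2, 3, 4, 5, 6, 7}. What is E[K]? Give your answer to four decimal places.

5.6331

E[K] = Σ k·P(K=k)
 = 2·4/139 + 3·9/139 + 4·16/139 + 5·25/139 + 6·36/139 + 7·49/139
 = 8/139 + 27/139 + 64/139 + 125/139 + 216/139 + 343/139
 = 783/139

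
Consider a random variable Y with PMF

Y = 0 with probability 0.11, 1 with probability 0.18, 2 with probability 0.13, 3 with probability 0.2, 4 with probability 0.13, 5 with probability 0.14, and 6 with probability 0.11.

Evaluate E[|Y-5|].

2.3

E[|Y-5|] = Σ |y-5|·P(Y=y)
 = 5·0.11 + 4·0.18 + 3·0.13 + 2·0.2 + 1·0.13 + 0·0.14 + 1·0.11
 = 0.55 + 0.72 + 0.39 + 0.4 + 0.13 + 0 + 0.11
 = 2.3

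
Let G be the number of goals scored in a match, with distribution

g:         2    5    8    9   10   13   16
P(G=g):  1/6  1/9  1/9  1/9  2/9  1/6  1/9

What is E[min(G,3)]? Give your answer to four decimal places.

E[min(G,3)] = Σ min(g,3)·P(G=g)
 = 2·1/6 + 3·1/9 + 3·1/9 + 3·1/9 + 3·2/9 + 3·1/6 + 3·1/9
 = 1/3 + 1/3 + 1/3 + 1/3 + 2/3 + 1/2 + 1/3
 = 17/6

2.8333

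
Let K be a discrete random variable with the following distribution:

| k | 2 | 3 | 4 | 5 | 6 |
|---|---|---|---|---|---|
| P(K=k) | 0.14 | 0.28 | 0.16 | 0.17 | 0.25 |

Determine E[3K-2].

E[3K-2] = Σ (3k-2)·P(K=k)
 = 4·0.14 + 7·0.28 + 10·0.16 + 13·0.17 + 16·0.25
 = 0.56 + 1.96 + 1.6 + 2.21 + 4
 = 10.33

10.33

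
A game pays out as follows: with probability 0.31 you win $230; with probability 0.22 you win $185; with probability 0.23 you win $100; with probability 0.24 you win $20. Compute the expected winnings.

139.8

E[payout] = 230·0.31 + 185·0.22 + 100·0.23 + 20·0.24
 = 71.3 + 40.7 + 23 + 4.8
 = 139.8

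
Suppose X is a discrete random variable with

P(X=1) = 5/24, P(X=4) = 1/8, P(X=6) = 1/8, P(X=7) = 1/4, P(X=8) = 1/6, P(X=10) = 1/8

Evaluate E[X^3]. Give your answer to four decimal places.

E[X^3] = Σ x^3·P(X=x)
 = 1·5/24 + 64·1/8 + 216·1/8 + 343·1/4 + 512·1/6 + 1000·1/8
 = 5/24 + 8 + 27 + 343/4 + 256/3 + 125
 = 7951/24

331.2917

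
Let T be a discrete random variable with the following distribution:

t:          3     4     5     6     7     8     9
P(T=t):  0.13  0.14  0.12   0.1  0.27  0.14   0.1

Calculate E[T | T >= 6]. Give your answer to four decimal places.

P(T >= 6) = 0.1 + 0.27 + 0.14 + 0.1 = 0.61.
E[T | T >= 6] = [6·0.1 + 7·0.27 + 8·0.14 + 9·0.1] / 0.61
 = 4.51 / 0.61
 = 451/61

7.3934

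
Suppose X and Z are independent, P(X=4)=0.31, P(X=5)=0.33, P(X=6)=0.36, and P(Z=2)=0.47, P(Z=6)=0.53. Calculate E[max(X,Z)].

E[max(X,Z)] = Σ_x Σ_z max(x,z) · P(X=x)P(Z=z)
 = 4·0.1457 + 6·0.1643 + 5·0.1551 + 6·0.1749 + 6·0.1692 + 6·0.1908
 = 0.5828 + 0.9858 + 0.7755 + 1.0494 + 1.0152 + 1.1448
 = 5.5535

5.5535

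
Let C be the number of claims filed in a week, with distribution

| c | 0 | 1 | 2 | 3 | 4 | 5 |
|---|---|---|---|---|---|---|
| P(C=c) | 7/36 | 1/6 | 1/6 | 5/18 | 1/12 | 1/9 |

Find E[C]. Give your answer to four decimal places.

2.2222

E[C] = Σ c·P(C=c)
 = 0·7/36 + 1·1/6 + 2·1/6 + 3·5/18 + 4·1/12 + 5·1/9
 = 0 + 1/6 + 1/3 + 5/6 + 1/3 + 5/9
 = 20/9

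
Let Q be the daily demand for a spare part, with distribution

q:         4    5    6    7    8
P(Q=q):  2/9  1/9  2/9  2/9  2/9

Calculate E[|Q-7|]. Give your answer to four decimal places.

1.3333

E[|Q-7|] = Σ |q-7|·P(Q=q)
 = 3·2/9 + 2·1/9 + 1·2/9 + 0·2/9 + 1·2/9
 = 2/3 + 2/9 + 2/9 + 0 + 2/9
 = 4/3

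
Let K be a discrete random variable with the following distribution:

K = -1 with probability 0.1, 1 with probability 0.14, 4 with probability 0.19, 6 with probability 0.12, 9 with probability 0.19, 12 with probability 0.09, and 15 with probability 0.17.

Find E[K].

6.86

E[K] = Σ k·P(K=k)
 = (-1)·0.1 + 1·0.14 + 4·0.19 + 6·0.12 + 9·0.19 + 12·0.09 + 15·0.17
 = (-0.1) + 0.14 + 0.76 + 0.72 + 1.71 + 1.08 + 2.55
 = 6.86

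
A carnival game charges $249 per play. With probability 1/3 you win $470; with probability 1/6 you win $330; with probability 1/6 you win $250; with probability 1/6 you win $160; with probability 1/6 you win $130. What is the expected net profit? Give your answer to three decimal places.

52.667

E[payout] = 470·1/3 + 330·1/6 + 250·1/6 + 160·1/6 + 130·1/6
 = 470/3 + 55 + 125/3 + 80/3 + 65/3
 = 905/3
Net = 905/3 - 249 = 158/3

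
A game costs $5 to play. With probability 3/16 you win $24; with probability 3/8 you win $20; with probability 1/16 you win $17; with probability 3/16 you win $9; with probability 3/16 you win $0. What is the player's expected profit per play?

E[payout] = 24·3/16 + 20·3/8 + 17·1/16 + 9·3/16 + 0·3/16
 = 9/2 + 15/2 + 17/16 + 27/16 + 0
 = 59/4
Net = 59/4 - 5 = 39/4

9.75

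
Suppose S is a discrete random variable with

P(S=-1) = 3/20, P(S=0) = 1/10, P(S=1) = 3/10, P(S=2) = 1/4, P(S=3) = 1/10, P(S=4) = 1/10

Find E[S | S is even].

P(S is even) = 1/10 + 1/4 + 1/10 = 9/20.
E[S | S is even] = [0·1/10 + 2·1/4 + 4·1/10] / (9/20)
 = 9/10 / (9/20)
 = 2

2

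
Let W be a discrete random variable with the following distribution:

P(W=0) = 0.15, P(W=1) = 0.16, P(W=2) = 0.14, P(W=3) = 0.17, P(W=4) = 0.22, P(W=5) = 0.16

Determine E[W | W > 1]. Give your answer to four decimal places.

P(W > 1) = 0.14 + 0.17 + 0.22 + 0.16 = 0.69.
E[W | W > 1] = [2·0.14 + 3·0.17 + 4·0.22 + 5·0.16] / 0.69
 = 2.47 / 0.69
 = 247/69

3.5797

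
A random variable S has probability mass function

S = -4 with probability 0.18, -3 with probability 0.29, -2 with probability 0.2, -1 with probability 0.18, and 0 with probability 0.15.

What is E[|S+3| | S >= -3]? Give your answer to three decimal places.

1.232

P(S >= -3) = 0.29 + 0.2 + 0.18 + 0.15 = 0.82.
E[|S+3| | S >= -3] = [0·0.29 + 1·0.2 + 2·0.18 + 3·0.15] / 0.82
 = 1.01 / 0.82
 = 101/82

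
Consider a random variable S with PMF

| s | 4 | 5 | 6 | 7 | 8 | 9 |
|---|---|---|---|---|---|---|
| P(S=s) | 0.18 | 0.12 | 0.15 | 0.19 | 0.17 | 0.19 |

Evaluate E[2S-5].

8.24

E[2S-5] = Σ (2s-5)·P(S=s)
 = 3·0.18 + 5·0.12 + 7·0.15 + 9·0.19 + 11·0.17 + 13·0.19
 = 0.54 + 0.6 + 1.05 + 1.71 + 1.87 + 2.47
 = 8.24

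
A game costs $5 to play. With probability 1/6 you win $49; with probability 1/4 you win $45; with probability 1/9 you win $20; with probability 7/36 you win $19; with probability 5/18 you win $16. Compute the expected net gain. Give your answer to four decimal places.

24.7778

E[payout] = 49·1/6 + 45·1/4 + 20·1/9 + 19·7/36 + 16·5/18
 = 49/6 + 45/4 + 20/9 + 133/36 + 40/9
 = 268/9
Net = 268/9 - 5 = 223/9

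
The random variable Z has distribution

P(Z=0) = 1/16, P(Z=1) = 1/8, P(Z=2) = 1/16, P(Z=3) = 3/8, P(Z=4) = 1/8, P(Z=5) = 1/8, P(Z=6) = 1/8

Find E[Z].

3.25

E[Z] = Σ z·P(Z=z)
 = 0·1/16 + 1·1/8 + 2·1/16 + 3·3/8 + 4·1/8 + 5·1/8 + 6·1/8
 = 0 + 1/8 + 1/8 + 9/8 + 1/2 + 5/8 + 3/4
 = 13/4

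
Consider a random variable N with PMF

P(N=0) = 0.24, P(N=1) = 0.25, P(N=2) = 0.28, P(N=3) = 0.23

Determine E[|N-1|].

E[|N-1|] = Σ |n-1|·P(N=n)
 = 1·0.24 + 0·0.25 + 1·0.28 + 2·0.23
 = 0.24 + 0 + 0.28 + 0.46
 = 0.98

0.98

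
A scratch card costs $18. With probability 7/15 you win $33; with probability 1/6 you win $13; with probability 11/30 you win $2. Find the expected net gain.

E[payout] = 33·7/15 + 13·1/6 + 2·11/30
 = 77/5 + 13/6 + 11/15
 = 183/10
Net = 183/10 - 18 = 3/10

0.3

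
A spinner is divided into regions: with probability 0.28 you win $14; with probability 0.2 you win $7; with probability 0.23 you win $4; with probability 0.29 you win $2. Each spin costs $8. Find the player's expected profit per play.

-1.18

E[payout] = 14·0.28 + 7·0.2 + 4·0.23 + 2·0.29
 = 3.92 + 1.4 + 0.92 + 0.58
 = 6.82
Net = 6.82 - 8 = -1.18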